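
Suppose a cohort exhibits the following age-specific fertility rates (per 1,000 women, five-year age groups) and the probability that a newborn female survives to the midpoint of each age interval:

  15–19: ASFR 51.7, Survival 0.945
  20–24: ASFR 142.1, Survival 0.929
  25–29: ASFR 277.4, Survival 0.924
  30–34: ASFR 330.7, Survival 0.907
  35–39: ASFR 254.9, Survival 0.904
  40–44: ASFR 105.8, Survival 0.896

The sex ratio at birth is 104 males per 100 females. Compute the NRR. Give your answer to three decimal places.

Proportion female at birth = 100 / (100 + 104) = 0.49020.
Each age group contributes 5 × ASFR × survival:
  15–19: 5 × 51.7/1000 × 0.945 = 0.24428
  20–24: 5 × 142.1/1000 × 0.929 = 0.66005
  25–29: 5 × 277.4/1000 × 0.924 = 1.28159
  30–34: 5 × 330.7/1000 × 0.907 = 1.49972
  35–39: 5 × 254.9/1000 × 0.904 = 1.15215
  40–44: 5 × 105.8/1000 × 0.896 = 0.47398
Sum = 5.31177
NRR = 0.49020 × 5.31177 = 2.60383

2.604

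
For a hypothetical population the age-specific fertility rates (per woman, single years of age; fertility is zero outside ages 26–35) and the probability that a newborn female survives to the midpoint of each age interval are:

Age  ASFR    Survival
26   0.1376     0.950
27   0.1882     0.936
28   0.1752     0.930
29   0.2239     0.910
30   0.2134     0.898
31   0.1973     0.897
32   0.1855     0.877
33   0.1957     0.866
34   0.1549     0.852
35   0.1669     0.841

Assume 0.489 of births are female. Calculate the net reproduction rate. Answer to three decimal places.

Proportion female at birth = 0.489.
Weighting each age-specific rate by interval width and survival:
  26: 1 × 0.1376 × 0.950 = 0.13072
  27: 1 × 0.1882 × 0.936 = 0.17616
  28: 1 × 0.1752 × 0.930 = 0.16294
  29: 1 × 0.2239 × 0.910 = 0.20375
  30: 1 × 0.2134 × 0.898 = 0.19163
  31: 1 × 0.1973 × 0.897 = 0.17698
  32: 1 × 0.1855 × 0.877 = 0.16268
  33: 1 × 0.1957 × 0.866 = 0.16948
  34: 1 × 0.1549 × 0.852 = 0.13197
  35: 1 × 0.1669 × 0.841 = 0.14036
Sum = 1.64667
NRR = 0.489 × 1.64667 = 0.80522
An NRR under 1 implies long-run decline under these rates.

0.805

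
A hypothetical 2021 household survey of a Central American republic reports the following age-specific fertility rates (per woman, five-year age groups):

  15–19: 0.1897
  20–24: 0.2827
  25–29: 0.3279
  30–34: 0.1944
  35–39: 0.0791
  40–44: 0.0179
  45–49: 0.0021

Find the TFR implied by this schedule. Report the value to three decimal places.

5.469

Sum of ASFRs = 0.1897 + 0.2827 + 0.3279 + 0.1944 + 0.0791 + 0.0179 + 0.0021 = 1.0938
TFR = 5 × 1.0938 = 5.469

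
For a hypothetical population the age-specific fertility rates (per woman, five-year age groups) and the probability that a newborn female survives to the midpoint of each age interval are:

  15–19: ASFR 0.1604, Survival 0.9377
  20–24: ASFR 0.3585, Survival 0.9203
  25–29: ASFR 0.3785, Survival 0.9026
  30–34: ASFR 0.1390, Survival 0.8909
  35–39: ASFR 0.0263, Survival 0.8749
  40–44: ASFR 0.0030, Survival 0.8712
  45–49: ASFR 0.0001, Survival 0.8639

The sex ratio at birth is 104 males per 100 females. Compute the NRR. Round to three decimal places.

Proportion female at birth = 100 / (100 + 104) = 0.49020.
Weighting each age-specific rate by interval width and survival:
  15–19: 5 × 0.1604 × 0.9377 = 0.75204
  20–24: 5 × 0.3585 × 0.9203 = 1.64964
  25–29: 5 × 0.3785 × 0.9026 = 1.70817
  30–34: 5 × 0.1390 × 0.8909 = 0.61918
  35–39: 5 × 0.0263 × 0.8749 = 0.11505
  40–44: 5 × 0.0030 × 0.8712 = 0.01307
  45–49: 5 × 0.0001 × 0.8639 = 0.00043
Sum = 4.85758
NRR = 0.49020 × 4.85758 = 2.38119

2.381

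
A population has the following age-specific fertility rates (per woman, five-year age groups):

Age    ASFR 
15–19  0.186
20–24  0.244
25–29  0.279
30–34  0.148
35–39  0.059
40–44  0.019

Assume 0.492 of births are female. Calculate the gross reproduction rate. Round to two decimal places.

2.30

Proportion female at birth = 0.492.
Sum of ASFRs = 0.186 + 0.244 + 0.279 + 0.148 + 0.059 + 0.019 = 0.935
TFR = 5 × 0.935 = 4.675
GRR = 0.492 × 4.675 = 2.30010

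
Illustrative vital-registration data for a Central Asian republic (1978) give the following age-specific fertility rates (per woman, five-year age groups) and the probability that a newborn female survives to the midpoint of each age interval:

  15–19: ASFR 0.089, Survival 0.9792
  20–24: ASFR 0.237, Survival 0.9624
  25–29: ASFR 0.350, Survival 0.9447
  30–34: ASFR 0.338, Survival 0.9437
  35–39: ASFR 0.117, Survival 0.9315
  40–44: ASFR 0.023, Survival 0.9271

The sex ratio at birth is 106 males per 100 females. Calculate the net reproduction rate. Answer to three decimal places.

Proportion female at birth = 100 / (100 + 106) = 0.48544.
Weighting each age-specific rate by interval width and survival:
  15–19: 5 × 0.089 × 0.9792 = 0.43574
  20–24: 5 × 0.237 × 0.9624 = 1.14044
  25–29: 5 × 0.350 × 0.9447 = 1.65323
  30–34: 5 × 0.338 × 0.9437 = 1.59485
  35–39: 5 × 0.117 × 0.9315 = 0.54493
  40–44: 5 × 0.023 × 0.9271 = 0.10662
Sum = 5.47581
NRR = 0.48544 × 5.47581 = 2.65818
An NRR exceeding 1 indicates intrinsic growth under these rates.

2.658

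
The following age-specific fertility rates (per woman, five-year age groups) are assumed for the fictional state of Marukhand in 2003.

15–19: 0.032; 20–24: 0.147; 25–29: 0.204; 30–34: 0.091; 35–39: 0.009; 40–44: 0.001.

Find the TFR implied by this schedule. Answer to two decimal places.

Sum of ASFRs = 0.032 + 0.147 + 0.204 + 0.091 + 0.009 + 0.001 = 0.484
TFR = 5 × 0.484 = 2.42

2.42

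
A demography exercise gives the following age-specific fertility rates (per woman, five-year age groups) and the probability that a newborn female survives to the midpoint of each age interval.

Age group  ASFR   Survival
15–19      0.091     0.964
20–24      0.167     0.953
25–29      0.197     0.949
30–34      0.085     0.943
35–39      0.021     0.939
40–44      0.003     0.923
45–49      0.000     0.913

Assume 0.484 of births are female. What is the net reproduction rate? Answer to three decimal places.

1.298

Proportion female at birth = 0.484.
Weighting each age-specific rate by interval width and survival:
  15–19: 5 × 0.091 × 0.964 = 0.43862
  20–24: 5 × 0.167 × 0.953 = 0.79576
  25–29: 5 × 0.197 × 0.949 = 0.93477
  30–34: 5 × 0.085 × 0.943 = 0.40078
  35–39: 5 × 0.021 × 0.939 = 0.09860
  40–44: 5 × 0.003 × 0.923 = 0.01385
  45–49: 5 × 0.000 × 0.913 = 0.00000
Sum = 2.68238
NRR = 0.484 × 2.68238 = 1.29827
With NRR above 1 the population is above replacement fertility.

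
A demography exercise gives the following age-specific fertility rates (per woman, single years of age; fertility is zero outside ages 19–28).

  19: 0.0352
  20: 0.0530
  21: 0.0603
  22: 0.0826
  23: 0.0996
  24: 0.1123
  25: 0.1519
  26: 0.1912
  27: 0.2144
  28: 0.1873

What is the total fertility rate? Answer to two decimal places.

1.19

Sum of ASFRs = 0.0352 + 0.0530 + 0.0603 + 0.0826 + 0.0996 + 0.1123 + 0.1519 + 0.1912 + 0.2144 + 0.1873 = 1.1878
TFR = 1.1878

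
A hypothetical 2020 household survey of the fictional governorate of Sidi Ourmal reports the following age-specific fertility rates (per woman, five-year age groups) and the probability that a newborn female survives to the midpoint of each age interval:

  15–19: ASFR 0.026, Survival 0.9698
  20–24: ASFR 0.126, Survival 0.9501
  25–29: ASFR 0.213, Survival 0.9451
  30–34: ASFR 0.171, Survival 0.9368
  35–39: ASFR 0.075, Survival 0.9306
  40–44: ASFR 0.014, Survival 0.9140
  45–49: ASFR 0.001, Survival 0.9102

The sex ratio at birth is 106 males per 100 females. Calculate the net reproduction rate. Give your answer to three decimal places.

Proportion female at birth = 100 / (100 + 106) = 0.48544.
Each age group contributes 5 × ASFR × survival:
  15–19: 5 × 0.026 × 0.9698 = 0.12607
  20–24: 5 × 0.126 × 0.9501 = 0.59856
  25–29: 5 × 0.213 × 0.9451 = 1.00653
  30–34: 5 × 0.171 × 0.9368 = 0.80096
  35–39: 5 × 0.075 × 0.9306 = 0.34898
  40–44: 5 × 0.014 × 0.9140 = 0.06398
  45–49: 5 × 0.001 × 0.9102 = 0.00455
Sum = 2.94963
NRR = 0.48544 × 2.94963 = 1.43187

1.432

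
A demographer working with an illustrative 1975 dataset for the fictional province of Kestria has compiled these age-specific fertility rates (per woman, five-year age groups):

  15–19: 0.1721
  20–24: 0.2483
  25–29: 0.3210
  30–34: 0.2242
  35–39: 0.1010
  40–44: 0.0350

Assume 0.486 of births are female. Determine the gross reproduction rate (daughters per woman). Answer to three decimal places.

Proportion female at birth = 0.486.
Sum of ASFRs = 0.1721 + 0.2483 + 0.3210 + 0.2242 + 0.1010 + 0.0350 = 1.1016
TFR = 5 × 1.1016 = 5.508
GRR = 0.486 × 5.508 = 2.67689

2.677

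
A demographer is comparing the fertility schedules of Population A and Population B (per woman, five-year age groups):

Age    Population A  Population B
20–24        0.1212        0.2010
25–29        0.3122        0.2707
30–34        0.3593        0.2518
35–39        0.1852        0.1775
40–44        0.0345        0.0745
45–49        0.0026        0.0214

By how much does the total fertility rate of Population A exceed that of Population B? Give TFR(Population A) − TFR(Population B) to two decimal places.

Population A:
  Sum of ASFRs = 0.1212 + 0.3122 + 0.3593 + 0.1852 + 0.0345 + 0.0026 = 1.0150
  TFR = 5 × 1.0150 = 5.075
Population B:
  Sum of ASFRs = 0.2010 + 0.2707 + 0.2518 + 0.1775 + 0.0745 + 0.0214 = 0.9969
  TFR = 5 × 0.9969 = 4.9845
Difference = 5.075 − 4.9845 = 0.0905

0.09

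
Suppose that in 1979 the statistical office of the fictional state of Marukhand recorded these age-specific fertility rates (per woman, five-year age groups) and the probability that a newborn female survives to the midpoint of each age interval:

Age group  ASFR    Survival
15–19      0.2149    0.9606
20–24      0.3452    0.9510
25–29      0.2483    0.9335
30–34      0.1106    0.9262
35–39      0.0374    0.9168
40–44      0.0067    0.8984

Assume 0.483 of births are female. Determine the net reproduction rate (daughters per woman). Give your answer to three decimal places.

2.196

Proportion female at birth = 0.483.
Survival-weighted fertility by age (5·fₓ·Sₓ):
  15–19: 5 × 0.2149 × 0.9606 = 1.03216
  20–24: 5 × 0.3452 × 0.9510 = 1.64143
  25–29: 5 × 0.2483 × 0.9335 = 1.15894
  30–34: 5 × 0.1106 × 0.9262 = 0.51219
  35–39: 5 × 0.0374 × 0.9168 = 0.17144
  40–44: 5 × 0.0067 × 0.8984 = 0.03010
Sum = 4.54626
NRR = 0.483 × 4.54626 = 2.19584
With NRR above 1 the population is above replacement fertility.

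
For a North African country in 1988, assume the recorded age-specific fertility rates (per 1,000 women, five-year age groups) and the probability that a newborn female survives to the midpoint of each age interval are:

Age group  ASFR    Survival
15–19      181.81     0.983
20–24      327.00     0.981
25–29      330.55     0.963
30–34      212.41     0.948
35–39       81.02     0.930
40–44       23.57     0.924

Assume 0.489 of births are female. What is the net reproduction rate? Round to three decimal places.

Proportion female at birth = 0.489.
Per-age-group product (5 × ASFR × survival probability):
  15–19: 5 × 181.81/1000 × 0.983 = 0.89360
  20–24: 5 × 327.00/1000 × 0.981 = 1.60394
  25–29: 5 × 330.55/1000 × 0.963 = 1.59160
  30–34: 5 × 212.41/1000 × 0.948 = 1.00682
  35–39: 5 × 81.02/1000 × 0.930 = 0.37674
  40–44: 5 × 23.57/1000 × 0.924 = 0.10889
Sum = 5.58159
NRR = 0.489 × 5.58159 = 2.72940
NRR > 1, so each generation more than replaces itself.

2.729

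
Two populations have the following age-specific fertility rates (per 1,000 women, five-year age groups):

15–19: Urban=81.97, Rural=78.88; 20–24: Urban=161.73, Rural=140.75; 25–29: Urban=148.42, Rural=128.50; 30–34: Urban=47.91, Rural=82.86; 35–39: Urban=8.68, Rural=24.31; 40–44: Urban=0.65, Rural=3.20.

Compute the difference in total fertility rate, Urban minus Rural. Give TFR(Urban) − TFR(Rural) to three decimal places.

Urban:
  Sum of ASFRs = 81.97 + 161.73 + 148.42 + 47.91 + 8.68 + 0.65 = 449.36
  TFR = 5 × 449.36 / 1000 = 2.2468
Rural:
  Sum of ASFRs = 78.88 + 140.75 + 128.50 + 82.86 + 24.31 + 3.20 = 458.50
  TFR = 5 × 458.50 / 1000 = 2.2925
Difference = 2.2468 − 2.2925 = -0.0457

-0.046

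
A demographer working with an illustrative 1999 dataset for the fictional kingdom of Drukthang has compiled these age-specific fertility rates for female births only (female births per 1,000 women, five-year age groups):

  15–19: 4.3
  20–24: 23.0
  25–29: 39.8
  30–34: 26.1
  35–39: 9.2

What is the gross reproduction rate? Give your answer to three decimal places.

0.512

Sum of female ASFRs = 4.3 + 23.0 + 39.8 + 26.1 + 9.2 = 102.4
GRR = 5 × 102.4 / 1000 = 0.512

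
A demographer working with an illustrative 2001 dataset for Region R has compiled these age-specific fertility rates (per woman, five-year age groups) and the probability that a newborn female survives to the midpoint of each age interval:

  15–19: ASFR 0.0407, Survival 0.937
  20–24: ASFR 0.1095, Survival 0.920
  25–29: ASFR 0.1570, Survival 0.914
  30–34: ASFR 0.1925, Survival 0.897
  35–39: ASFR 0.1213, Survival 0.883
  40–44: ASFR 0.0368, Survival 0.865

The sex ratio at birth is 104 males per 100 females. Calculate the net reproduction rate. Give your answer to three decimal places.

1.456

Proportion female at birth = 100 / (100 + 104) = 0.49020.
Weighting each age-specific rate by interval width and survival:
  15–19: 5 × 0.0407 × 0.937 = 0.19068
  20–24: 5 × 0.1095 × 0.920 = 0.50370
  25–29: 5 × 0.1570 × 0.914 = 0.71749
  30–34: 5 × 0.1925 × 0.897 = 0.86336
  35–39: 5 × 0.1213 × 0.883 = 0.53554
  40–44: 5 × 0.0368 × 0.865 = 0.15916
Sum = 2.96993
NRR = 0.49020 × 2.96993 = 1.45586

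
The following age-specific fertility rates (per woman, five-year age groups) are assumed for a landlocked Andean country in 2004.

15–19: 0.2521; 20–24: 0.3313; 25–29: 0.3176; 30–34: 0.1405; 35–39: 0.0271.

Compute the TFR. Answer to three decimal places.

Sum of ASFRs = 0.2521 + 0.3313 + 0.3176 + 0.1405 + 0.0271 = 1.0686
TFR = 5 × 1.0686 = 5.343

5.343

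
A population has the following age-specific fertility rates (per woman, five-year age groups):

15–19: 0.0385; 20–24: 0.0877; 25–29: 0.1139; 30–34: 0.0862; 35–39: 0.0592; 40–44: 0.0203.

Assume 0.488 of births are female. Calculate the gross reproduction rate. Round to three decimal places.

0.990

Proportion female at birth = 0.488.
Sum of ASFRs = 0.0385 + 0.0877 + 0.1139 + 0.0862 + 0.0592 + 0.0203 = 0.4058
TFR = 5 × 0.4058 = 2.029
GRR = 0.488 × 2.029 = 0.99015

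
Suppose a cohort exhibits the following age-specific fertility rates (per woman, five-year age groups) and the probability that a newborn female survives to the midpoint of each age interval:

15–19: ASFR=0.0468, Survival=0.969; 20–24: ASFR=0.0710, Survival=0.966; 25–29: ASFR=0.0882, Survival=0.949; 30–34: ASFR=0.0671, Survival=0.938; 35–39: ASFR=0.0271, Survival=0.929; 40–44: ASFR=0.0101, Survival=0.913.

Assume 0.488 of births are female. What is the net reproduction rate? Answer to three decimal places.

Proportion female at birth = 0.488.
Weighting each age-specific rate by interval width and survival:
  15–19: 5 × 0.0468 × 0.969 = 0.22675
  20–24: 5 × 0.0710 × 0.966 = 0.34293
  25–29: 5 × 0.0882 × 0.949 = 0.41851
  30–34: 5 × 0.0671 × 0.938 = 0.31470
  35–39: 5 × 0.0271 × 0.929 = 0.12588
  40–44: 5 × 0.0101 × 0.913 = 0.04611
Sum = 1.47488
NRR = 0.488 × 1.47488 = 0.71974

0.720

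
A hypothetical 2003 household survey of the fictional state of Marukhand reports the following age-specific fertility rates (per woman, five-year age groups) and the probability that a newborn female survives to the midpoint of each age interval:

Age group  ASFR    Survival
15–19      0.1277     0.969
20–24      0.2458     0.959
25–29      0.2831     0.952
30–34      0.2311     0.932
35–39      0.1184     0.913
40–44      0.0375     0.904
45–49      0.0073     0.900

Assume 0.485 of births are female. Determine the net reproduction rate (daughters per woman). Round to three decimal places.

Proportion female at birth = 0.485.
Survival-weighted fertility by age (5·fₓ·Sₓ):
  15–19: 5 × 0.1277 × 0.969 = 0.61871
  20–24: 5 × 0.2458 × 0.959 = 1.17861
  25–29: 5 × 0.2831 × 0.952 = 1.34756
  30–34: 5 × 0.2311 × 0.932 = 1.07693
  35–39: 5 × 0.1184 × 0.913 = 0.54050
  40–44: 5 × 0.0375 × 0.904 = 0.16950
  45–49: 5 × 0.0073 × 0.900 = 0.03285
Sum = 4.96466
NRR = 0.485 × 4.96466 = 2.40786

2.408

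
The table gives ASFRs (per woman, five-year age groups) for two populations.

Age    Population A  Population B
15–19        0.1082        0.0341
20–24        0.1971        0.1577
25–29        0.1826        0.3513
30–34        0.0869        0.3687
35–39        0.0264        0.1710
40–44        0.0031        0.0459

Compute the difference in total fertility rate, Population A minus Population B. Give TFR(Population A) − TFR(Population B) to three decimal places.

Population A:
  Sum of ASFRs = 0.1082 + 0.1971 + 0.1826 + 0.0869 + 0.0264 + 0.0031 = 0.6043
  TFR = 5 × 0.6043 = 3.0215
Population B:
  Sum of ASFRs = 0.0341 + 0.1577 + 0.3513 + 0.3687 + 0.1710 + 0.0459 = 1.1287
  TFR = 5 × 1.1287 = 5.6435
Difference = 3.0215 − 5.6435 = -2.622

-2.622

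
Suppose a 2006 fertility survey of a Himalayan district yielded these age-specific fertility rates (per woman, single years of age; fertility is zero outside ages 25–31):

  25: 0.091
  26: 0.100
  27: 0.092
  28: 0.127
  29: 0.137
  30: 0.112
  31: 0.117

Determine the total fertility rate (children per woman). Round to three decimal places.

0.776

Sum of ASFRs = 0.091 + 0.100 + 0.092 + 0.127 + 0.137 + 0.112 + 0.117 = 0.776
TFR = 0.776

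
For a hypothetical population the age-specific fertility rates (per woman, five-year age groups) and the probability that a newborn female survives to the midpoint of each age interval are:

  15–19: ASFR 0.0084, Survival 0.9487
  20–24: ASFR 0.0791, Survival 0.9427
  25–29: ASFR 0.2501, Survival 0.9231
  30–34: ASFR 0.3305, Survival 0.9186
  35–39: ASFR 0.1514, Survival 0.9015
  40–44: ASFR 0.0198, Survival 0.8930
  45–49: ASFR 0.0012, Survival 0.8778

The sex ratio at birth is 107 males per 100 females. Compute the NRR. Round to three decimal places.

1.865

Proportion female at birth = 100 / (100 + 107) = 0.48309.
Per-age-group product (5 × ASFR × survival probability):
  15–19: 5 × 0.0084 × 0.9487 = 0.03985
  20–24: 5 × 0.0791 × 0.9427 = 0.37284
  25–29: 5 × 0.2501 × 0.9231 = 1.15434
  30–34: 5 × 0.3305 × 0.9186 = 1.51799
  35–39: 5 × 0.1514 × 0.9015 = 0.68244
  40–44: 5 × 0.0198 × 0.8930 = 0.08841
  45–49: 5 × 0.0012 × 0.8778 = 0.00527
Sum = 3.86114
NRR = 0.48309 × 3.86114 = 1.86528
An NRR exceeding 1 indicates intrinsic growth under these rates.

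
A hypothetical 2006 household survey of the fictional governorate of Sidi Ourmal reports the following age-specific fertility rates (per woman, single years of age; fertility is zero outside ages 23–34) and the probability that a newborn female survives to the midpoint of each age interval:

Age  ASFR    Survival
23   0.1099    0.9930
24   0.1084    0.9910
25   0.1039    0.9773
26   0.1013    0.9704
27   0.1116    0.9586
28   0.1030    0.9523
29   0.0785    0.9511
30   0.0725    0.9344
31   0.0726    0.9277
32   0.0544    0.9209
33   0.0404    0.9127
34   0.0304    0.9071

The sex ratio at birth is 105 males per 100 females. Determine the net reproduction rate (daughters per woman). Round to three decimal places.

Proportion female at birth = 100 / (100 + 105) = 0.48780.
Each age group contributes 1 × ASFR × survival:
  23: 1 × 0.1099 × 0.9930 = 0.10913
  24: 1 × 0.1084 × 0.9910 = 0.10742
  25: 1 × 0.1039 × 0.9773 = 0.10154
  26: 1 × 0.1013 × 0.9704 = 0.09830
  27: 1 × 0.1116 × 0.9586 = 0.10698
  28: 1 × 0.1030 × 0.9523 = 0.09809
  29: 1 × 0.0785 × 0.9511 = 0.07466
  30: 1 × 0.0725 × 0.9344 = 0.06774
  31: 1 × 0.0726 × 0.9277 = 0.06735
  32: 1 × 0.0544 × 0.9209 = 0.05010
  33: 1 × 0.0404 × 0.9127 = 0.03687
  34: 1 × 0.0304 × 0.9071 = 0.02758
Sum = 0.94576
NRR = 0.48780 × 0.94576 = 0.46134

0.461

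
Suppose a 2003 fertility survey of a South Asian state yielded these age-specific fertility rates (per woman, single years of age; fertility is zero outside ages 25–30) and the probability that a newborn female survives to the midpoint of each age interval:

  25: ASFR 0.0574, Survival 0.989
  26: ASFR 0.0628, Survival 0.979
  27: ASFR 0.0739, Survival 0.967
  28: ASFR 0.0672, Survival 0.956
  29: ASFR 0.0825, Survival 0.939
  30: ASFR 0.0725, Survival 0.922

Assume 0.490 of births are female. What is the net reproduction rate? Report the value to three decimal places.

0.195

Proportion female at birth = 0.490.
Per-age-group product (1 × ASFR × survival probability):
  25: 1 × 0.0574 × 0.989 = 0.05677
  26: 1 × 0.0628 × 0.979 = 0.06148
  27: 1 × 0.0739 × 0.967 = 0.07146
  28: 1 × 0.0672 × 0.956 = 0.06424
  29: 1 × 0.0825 × 0.939 = 0.07747
  30: 1 × 0.0725 × 0.922 = 0.06685
Sum = 0.39827
NRR = 0.490 × 0.39827 = 0.19515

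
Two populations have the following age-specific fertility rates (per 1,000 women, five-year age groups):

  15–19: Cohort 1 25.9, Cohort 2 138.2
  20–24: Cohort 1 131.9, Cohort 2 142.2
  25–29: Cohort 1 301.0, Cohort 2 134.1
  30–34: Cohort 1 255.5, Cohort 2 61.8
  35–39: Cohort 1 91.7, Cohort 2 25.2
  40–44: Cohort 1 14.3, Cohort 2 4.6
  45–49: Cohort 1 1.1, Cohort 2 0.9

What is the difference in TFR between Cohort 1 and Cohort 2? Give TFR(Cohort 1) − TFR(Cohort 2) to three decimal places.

Cohort 1:
  Sum of ASFRs = 25.9 + 131.9 + 301.0 + 255.5 + 91.7 + 14.3 + 1.1 = 821.4
  TFR = 5 × 821.4 / 1000 = 4.107
Cohort 2:
  Sum of ASFRs = 138.2 + 142.2 + 134.1 + 61.8 + 25.2 + 4.6 + 0.9 = 507.0
  TFR = 5 × 507.0 / 1000 = 2.535
Difference = 4.107 − 2.535 = 1.572

1.572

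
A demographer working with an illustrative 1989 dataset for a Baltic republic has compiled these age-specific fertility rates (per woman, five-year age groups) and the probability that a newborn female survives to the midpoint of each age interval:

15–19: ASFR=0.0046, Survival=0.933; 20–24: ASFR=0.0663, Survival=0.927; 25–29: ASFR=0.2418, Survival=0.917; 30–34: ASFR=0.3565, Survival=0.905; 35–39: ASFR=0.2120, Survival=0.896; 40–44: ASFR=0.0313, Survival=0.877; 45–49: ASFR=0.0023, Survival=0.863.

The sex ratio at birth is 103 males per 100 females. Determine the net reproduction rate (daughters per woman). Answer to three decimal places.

Proportion female at birth = 100 / (100 + 103) = 0.49261.
Survival-weighted fertility by age (5·fₓ·Sₓ):
  15–19: 5 × 0.0046 × 0.933 = 0.02146
  20–24: 5 × 0.0663 × 0.927 = 0.30730
  25–29: 5 × 0.2418 × 0.917 = 1.10865
  30–34: 5 × 0.3565 × 0.905 = 1.61316
  35–39: 5 × 0.2120 × 0.896 = 0.94976
  40–44: 5 × 0.0313 × 0.877 = 0.13725
  45–49: 5 × 0.0023 × 0.863 = 0.00992
Sum = 4.14750
NRR = 0.49261 × 4.14750 = 2.04310
NRR > 1, so each generation more than replaces itself.

2.043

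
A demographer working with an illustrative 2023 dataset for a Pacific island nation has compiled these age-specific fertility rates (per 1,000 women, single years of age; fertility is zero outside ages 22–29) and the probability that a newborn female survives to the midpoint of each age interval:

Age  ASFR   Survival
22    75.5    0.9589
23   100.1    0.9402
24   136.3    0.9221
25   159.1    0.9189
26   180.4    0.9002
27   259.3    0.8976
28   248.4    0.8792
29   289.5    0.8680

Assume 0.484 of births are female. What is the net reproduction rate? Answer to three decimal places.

Proportion female at birth = 0.484.
Each age group contributes 1 × ASFR × survival:
  22: 1 × 75.5/1000 × 0.9589 = 0.07240
  23: 1 × 100.1/1000 × 0.9402 = 0.09411
  24: 1 × 136.3/1000 × 0.9221 = 0.12568
  25: 1 × 159.1/1000 × 0.9189 = 0.14620
  26: 1 × 180.4/1000 × 0.9002 = 0.16240
  27: 1 × 259.3/1000 × 0.8976 = 0.23275
  28: 1 × 248.4/1000 × 0.8792 = 0.21839
  29: 1 × 289.5/1000 × 0.8680 = 0.25129
Sum = 1.30322
NRR = 0.484 × 1.30322 = 0.63076

0.631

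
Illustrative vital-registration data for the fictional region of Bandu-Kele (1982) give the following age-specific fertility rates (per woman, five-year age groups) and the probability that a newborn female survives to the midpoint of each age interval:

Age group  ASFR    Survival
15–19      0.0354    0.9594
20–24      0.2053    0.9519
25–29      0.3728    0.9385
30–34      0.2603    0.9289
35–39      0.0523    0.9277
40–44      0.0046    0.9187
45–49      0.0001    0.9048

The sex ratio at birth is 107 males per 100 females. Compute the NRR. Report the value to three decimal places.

Proportion female at birth = 100 / (100 + 107) = 0.48309.
Per-age-group product (5 × ASFR × survival probability):
  15–19: 5 × 0.0354 × 0.9594 = 0.16981
  20–24: 5 × 0.2053 × 0.9519 = 0.97713
  25–29: 5 × 0.3728 × 0.9385 = 1.74936
  30–34: 5 × 0.2603 × 0.9289 = 1.20896
  35–39: 5 × 0.0523 × 0.9277 = 0.24259
  40–44: 5 × 0.0046 × 0.9187 = 0.02113
  45–49: 5 × 0.0001 × 0.9048 = 0.00045
Sum = 4.36943
NRR = 0.48309 × 4.36943 = 2.11083
With NRR above 1 the population is above replacement fertility.

2.111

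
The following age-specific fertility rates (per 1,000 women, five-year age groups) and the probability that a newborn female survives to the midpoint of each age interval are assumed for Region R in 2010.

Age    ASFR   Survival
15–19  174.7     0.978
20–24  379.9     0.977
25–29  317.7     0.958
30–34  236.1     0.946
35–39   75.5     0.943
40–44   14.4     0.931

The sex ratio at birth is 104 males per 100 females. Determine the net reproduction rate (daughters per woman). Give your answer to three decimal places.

Proportion female at birth = 100 / (100 + 104) = 0.49020.
Per-age-group product (5 × ASFR × survival probability):
  15–19: 5 × 174.7/1000 × 0.978 = 0.85428
  20–24: 5 × 379.9/1000 × 0.977 = 1.85581
  25–29: 5 × 317.7/1000 × 0.958 = 1.52178
  30–34: 5 × 236.1/1000 × 0.946 = 1.11675
  35–39: 5 × 75.5/1000 × 0.943 = 0.35598
  40–44: 5 × 14.4/1000 × 0.931 = 0.06703
Sum = 5.77163
NRR = 0.49020 × 5.77163 = 2.82925

2.829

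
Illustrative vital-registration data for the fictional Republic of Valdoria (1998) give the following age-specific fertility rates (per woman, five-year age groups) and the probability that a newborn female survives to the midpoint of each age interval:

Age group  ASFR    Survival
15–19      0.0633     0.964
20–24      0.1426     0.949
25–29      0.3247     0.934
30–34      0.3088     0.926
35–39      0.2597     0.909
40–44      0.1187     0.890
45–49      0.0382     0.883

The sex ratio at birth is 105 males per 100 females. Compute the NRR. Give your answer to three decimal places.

2.832

Proportion female at birth = 100 / (100 + 105) = 0.48780.
Each age group contributes 5 × ASFR × survival:
  15–19: 5 × 0.0633 × 0.964 = 0.30511
  20–24: 5 × 0.1426 × 0.949 = 0.67664
  25–29: 5 × 0.3247 × 0.934 = 1.51635
  30–34: 5 × 0.3088 × 0.926 = 1.42974
  35–39: 5 × 0.2597 × 0.909 = 1.18034
  40–44: 5 × 0.1187 × 0.890 = 0.52822
  45–49: 5 × 0.0382 × 0.883 = 0.16865
Sum = 5.80505
NRR = 0.48780 × 5.80505 = 2.83170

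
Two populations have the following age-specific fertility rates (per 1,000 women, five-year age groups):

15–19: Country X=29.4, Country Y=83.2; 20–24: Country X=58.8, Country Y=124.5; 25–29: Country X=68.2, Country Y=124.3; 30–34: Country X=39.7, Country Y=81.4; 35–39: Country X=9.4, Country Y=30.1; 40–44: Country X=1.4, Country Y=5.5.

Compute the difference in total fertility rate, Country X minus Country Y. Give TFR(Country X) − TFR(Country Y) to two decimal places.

-1.21

Country X:
  Sum of ASFRs = 29.4 + 58.8 + 68.2 + 39.7 + 9.4 + 1.4 = 206.9
  TFR = 5 × 206.9 / 1000 = 1.0345
Country Y:
  Sum of ASFRs = 83.2 + 124.5 + 124.3 + 81.4 + 30.1 + 5.5 = 449.0
  TFR = 5 × 449.0 / 1000 = 2.245
Difference = 1.0345 − 2.245 = -1.2105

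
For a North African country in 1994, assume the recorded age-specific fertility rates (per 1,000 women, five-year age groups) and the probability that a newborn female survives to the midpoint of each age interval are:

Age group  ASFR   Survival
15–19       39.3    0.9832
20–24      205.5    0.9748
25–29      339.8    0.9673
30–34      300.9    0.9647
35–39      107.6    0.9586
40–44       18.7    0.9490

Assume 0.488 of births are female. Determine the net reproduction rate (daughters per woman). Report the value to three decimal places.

2.388

Proportion female at birth = 0.488.
Survival-weighted fertility by age (5·fₓ·Sₓ):
  15–19: 5 × 39.3/1000 × 0.9832 = 0.19320
  20–24: 5 × 205.5/1000 × 0.9748 = 1.00161
  25–29: 5 × 339.8/1000 × 0.9673 = 1.64344
  30–34: 5 × 300.9/1000 × 0.9647 = 1.45139
  35–39: 5 × 107.6/1000 × 0.9586 = 0.51573
  40–44: 5 × 18.7/1000 × 0.9490 = 0.08873
Sum = 4.89410
NRR = 0.488 × 4.89410 = 2.38832
An NRR exceeding 1 indicates intrinsic growth under these rates.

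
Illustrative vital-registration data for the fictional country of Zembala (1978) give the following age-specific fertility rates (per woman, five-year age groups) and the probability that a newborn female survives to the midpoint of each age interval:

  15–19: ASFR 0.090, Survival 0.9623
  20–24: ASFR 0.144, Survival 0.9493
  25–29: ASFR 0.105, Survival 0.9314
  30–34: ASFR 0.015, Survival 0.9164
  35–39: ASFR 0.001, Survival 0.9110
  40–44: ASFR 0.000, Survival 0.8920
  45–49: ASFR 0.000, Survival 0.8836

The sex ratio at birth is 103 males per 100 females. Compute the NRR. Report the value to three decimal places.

Proportion female at birth = 100 / (100 + 103) = 0.49261.
Per-age-group product (5 × ASFR × survival probability):
  15–19: 5 × 0.090 × 0.9623 = 0.43304
  20–24: 5 × 0.144 × 0.9493 = 0.68350
  25–29: 5 × 0.105 × 0.9314 = 0.48899
  30–34: 5 × 0.015 × 0.9164 = 0.06873
  35–39: 5 × 0.001 × 0.9110 = 0.00456
  40–44: 5 × 0.000 × 0.8920 = 0.00000
  45–49: 5 × 0.000 × 0.8836 = 0.00000
Sum = 1.67882
NRR = 0.49261 × 1.67882 = 0.82700
With NRR below 1 the population is below replacement fertility.

0.827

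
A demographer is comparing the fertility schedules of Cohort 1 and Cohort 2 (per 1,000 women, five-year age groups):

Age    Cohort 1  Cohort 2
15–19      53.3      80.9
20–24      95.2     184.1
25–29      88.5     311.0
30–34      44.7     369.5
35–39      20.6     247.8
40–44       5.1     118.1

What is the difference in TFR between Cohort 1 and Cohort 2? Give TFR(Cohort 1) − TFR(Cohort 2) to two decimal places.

-5.02

Cohort 1:
  Sum of ASFRs = 53.3 + 95.2 + 88.5 + 44.7 + 20.6 + 5.1 = 307.4
  TFR = 5 × 307.4 / 1000 = 1.537
Cohort 2:
  Sum of ASFRs = 80.9 + 184.1 + 311.0 + 369.5 + 247.8 + 118.1 = 1311.4
  TFR = 5 × 1311.4 / 1000 = 6.557
Difference = 1.537 − 6.557 = -5.02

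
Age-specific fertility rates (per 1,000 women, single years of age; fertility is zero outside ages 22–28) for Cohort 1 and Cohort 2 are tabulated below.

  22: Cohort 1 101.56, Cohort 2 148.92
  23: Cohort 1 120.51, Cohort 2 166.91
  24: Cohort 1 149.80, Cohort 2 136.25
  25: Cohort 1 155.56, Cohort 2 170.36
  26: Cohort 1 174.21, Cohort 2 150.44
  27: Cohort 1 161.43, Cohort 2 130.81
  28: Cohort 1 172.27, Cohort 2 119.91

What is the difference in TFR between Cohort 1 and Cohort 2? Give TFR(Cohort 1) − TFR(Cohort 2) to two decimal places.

Cohort 1:
  Sum of ASFRs = 101.56 + 120.51 + 149.80 + 155.56 + 174.21 + 161.43 + 172.27 = 1035.34
  TFR = 1035.34 / 1000 = 1.03534
Cohort 2:
  Sum of ASFRs = 148.92 + 166.91 + 136.25 + 170.36 + 150.44 + 130.81 + 119.91 = 1023.60
  TFR = 1023.60 / 1000 = 1.0236
Difference = 1.03534 − 1.0236 = 0.01174

0.01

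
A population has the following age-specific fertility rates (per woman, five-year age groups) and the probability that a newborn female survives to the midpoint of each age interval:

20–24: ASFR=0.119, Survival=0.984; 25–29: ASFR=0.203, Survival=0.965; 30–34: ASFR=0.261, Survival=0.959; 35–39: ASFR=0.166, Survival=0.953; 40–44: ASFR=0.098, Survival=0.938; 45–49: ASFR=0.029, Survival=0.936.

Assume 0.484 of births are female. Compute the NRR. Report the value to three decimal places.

2.034

Proportion female at birth = 0.484.
Weighting each age-specific rate by interval width and survival:
  20–24: 5 × 0.119 × 0.984 = 0.58548
  25–29: 5 × 0.203 × 0.965 = 0.97948
  30–34: 5 × 0.261 × 0.959 = 1.25150
  35–39: 5 × 0.166 × 0.953 = 0.79099
  40–44: 5 × 0.098 × 0.938 = 0.45962
  45–49: 5 × 0.029 × 0.936 = 0.13572
Sum = 4.20279
NRR = 0.484 × 4.20279 = 2.03415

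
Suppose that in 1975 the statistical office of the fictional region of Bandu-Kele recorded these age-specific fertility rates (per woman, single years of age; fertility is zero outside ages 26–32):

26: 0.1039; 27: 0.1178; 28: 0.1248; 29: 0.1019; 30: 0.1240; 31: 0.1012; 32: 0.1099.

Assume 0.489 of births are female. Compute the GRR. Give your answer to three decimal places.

Proportion female at birth = 0.489.
Sum of ASFRs = 0.1039 + 0.1178 + 0.1248 + 0.1019 + 0.1240 + 0.1012 + 0.1099 = 0.7835
TFR = 0.7835
GRR = 0.489 × 0.7835 = 0.38313

0.383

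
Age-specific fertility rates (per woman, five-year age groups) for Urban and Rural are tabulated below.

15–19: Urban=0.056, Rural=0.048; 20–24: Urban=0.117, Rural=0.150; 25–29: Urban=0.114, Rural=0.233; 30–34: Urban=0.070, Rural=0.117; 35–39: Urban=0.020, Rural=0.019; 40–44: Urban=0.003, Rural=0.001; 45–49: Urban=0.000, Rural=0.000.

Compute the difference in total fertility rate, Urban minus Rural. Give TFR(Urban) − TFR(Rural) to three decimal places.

-0.940

Urban:
  Sum of ASFRs = 0.056 + 0.117 + 0.114 + 0.070 + 0.020 + 0.003 + 0.000 = 0.380
  TFR = 5 × 0.380 = 1.9
Rural:
  Sum of ASFRs = 0.048 + 0.150 + 0.233 + 0.117 + 0.019 + 0.001 + 0.000 = 0.568
  TFR = 5 × 0.568 = 2.84
Difference = 1.9 − 2.84 = -0.94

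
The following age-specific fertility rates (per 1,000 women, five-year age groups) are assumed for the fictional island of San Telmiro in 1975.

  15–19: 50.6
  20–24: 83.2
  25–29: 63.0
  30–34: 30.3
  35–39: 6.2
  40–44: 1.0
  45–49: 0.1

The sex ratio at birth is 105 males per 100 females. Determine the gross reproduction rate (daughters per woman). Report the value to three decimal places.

Proportion female at birth = 100 / (100 + 105) = 0.48780.
Sum of ASFRs = 50.6 + 83.2 + 63.0 + 30.3 + 6.2 + 1.0 + 0.1 = 234.4
TFR = 5 × 234.4 / 1000 = 1.172
GRR = 0.48780 × 1.172 = 0.57170

0.572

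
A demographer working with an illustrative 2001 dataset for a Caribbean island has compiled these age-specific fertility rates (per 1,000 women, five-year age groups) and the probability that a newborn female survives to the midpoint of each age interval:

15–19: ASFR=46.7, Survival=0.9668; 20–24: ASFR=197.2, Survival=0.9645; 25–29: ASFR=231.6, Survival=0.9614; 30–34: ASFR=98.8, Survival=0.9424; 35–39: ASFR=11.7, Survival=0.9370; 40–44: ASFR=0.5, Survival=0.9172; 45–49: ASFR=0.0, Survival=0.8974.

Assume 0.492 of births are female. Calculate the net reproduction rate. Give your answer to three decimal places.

Proportion female at birth = 0.492.
Per-age-group product (5 × ASFR × survival probability):
  15–19: 5 × 46.7/1000 × 0.9668 = 0.22575
  20–24: 5 × 197.2/1000 × 0.9645 = 0.95100
  25–29: 5 × 231.6/1000 × 0.9614 = 1.11330
  30–34: 5 × 98.8/1000 × 0.9424 = 0.46555
  35–39: 5 × 11.7/1000 × 0.9370 = 0.05481
  40–44: 5 × 0.5/1000 × 0.9172 = 0.00229
  45–49: 5 × 0.0/1000 × 0.8974 = 0.00000
Sum = 2.81270
NRR = 0.492 × 2.81270 = 1.38385
NRR > 1, so each generation more than replaces itself.

1.384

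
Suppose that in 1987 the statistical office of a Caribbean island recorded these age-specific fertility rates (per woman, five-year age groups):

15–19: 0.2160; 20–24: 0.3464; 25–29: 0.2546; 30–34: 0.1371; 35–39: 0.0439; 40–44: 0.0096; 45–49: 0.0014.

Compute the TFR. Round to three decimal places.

Sum of ASFRs = 0.2160 + 0.3464 + 0.2546 + 0.1371 + 0.0439 + 0.0096 + 0.0014 = 1.0090
TFR = 5 × 1.0090 = 5.045

5.045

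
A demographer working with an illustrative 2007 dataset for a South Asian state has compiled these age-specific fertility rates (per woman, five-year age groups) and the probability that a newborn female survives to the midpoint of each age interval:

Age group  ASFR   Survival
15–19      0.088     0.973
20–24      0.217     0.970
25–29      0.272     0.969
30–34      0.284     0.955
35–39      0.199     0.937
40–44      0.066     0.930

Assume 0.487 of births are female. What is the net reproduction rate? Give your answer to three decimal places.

Proportion female at birth = 0.487.
Survival-weighted fertility by age (5·fₓ·Sₓ):
  15–19: 5 × 0.088 × 0.973 = 0.42812
  20–24: 5 × 0.217 × 0.970 = 1.05245
  25–29: 5 × 0.272 × 0.969 = 1.31784
  30–34: 5 × 0.284 × 0.955 = 1.35610
  35–39: 5 × 0.199 × 0.937 = 0.93232
  40–44: 5 × 0.066 × 0.930 = 0.30690
Sum = 5.39373
NRR = 0.487 × 5.39373 = 2.62675
NRR > 1, so each generation more than replaces itself.

2.627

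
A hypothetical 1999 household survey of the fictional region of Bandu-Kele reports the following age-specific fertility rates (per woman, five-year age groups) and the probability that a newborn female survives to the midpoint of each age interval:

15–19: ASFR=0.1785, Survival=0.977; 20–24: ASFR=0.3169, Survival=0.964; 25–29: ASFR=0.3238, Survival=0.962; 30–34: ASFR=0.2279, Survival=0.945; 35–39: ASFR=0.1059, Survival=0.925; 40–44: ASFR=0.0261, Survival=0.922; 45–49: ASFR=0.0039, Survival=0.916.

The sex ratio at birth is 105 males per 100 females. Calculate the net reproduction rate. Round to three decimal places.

2.762

Proportion female at birth = 100 / (100 + 105) = 0.48780.
Each age group contributes 5 × ASFR × survival:
  15–19: 5 × 0.1785 × 0.977 = 0.87197
  20–24: 5 × 0.3169 × 0.964 = 1.52746
  25–29: 5 × 0.3238 × 0.962 = 1.55748
  30–34: 5 × 0.2279 × 0.945 = 1.07683
  35–39: 5 × 0.1059 × 0.925 = 0.48979
  40–44: 5 × 0.0261 × 0.922 = 0.12032
  45–49: 5 × 0.0039 × 0.916 = 0.01786
Sum = 5.66171
NRR = 0.48780 × 5.66171 = 2.76178
NRR > 1, so each generation more than replaces itself.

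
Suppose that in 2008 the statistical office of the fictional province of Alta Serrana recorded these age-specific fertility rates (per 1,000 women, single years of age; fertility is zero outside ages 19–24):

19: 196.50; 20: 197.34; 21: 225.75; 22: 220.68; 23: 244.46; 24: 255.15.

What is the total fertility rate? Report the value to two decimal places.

1.34

Sum of ASFRs = 196.50 + 197.34 + 225.75 + 220.68 + 244.46 + 255.15 = 1339.88
TFR = 1339.88 / 1000 = 1.33988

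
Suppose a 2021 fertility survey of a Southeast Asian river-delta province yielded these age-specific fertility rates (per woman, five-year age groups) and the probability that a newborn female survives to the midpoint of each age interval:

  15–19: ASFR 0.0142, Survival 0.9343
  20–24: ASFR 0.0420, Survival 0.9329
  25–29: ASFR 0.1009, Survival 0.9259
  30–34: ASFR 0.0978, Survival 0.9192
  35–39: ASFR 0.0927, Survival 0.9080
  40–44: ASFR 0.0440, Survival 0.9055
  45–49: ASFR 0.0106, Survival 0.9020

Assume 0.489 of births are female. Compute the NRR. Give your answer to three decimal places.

Proportion female at birth = 0.489.
Per-age-group product (5 × ASFR × survival probability):
  15–19: 5 × 0.0142 × 0.9343 = 0.06634
  20–24: 5 × 0.0420 × 0.9329 = 0.19591
  25–29: 5 × 0.1009 × 0.9259 = 0.46712
  30–34: 5 × 0.0978 × 0.9192 = 0.44949
  35–39: 5 × 0.0927 × 0.9080 = 0.42086
  40–44: 5 × 0.0440 × 0.9055 = 0.19921
  45–49: 5 × 0.0106 × 0.9020 = 0.04781
Sum = 1.84674
NRR = 0.489 × 1.84674 = 0.90306
An NRR under 1 implies long-run decline under these rates.

0.903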